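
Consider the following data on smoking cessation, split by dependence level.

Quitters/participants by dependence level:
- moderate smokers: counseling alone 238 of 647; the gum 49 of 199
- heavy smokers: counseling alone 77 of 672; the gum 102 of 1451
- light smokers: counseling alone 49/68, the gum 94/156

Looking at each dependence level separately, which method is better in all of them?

counseling alone

Moderate smokers: counseling alone 238/647 = 36.8%, the gum 49/199 = 24.6% → counseling alone
Heavy smokers: counseling alone 77/672 = 11.5%, the gum 102/1451 = 7.0% → counseling alone
Light smokers: counseling alone 49/68 = 72.1%, the gum 94/156 = 60.3% → counseling alone
Counseling alone has the higher rate in all 3 groups.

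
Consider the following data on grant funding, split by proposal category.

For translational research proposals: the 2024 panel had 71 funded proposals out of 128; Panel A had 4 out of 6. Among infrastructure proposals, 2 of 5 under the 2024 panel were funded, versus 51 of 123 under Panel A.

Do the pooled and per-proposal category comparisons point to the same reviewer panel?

No

Translational research: the 2024 panel 71/128 = 55.5%, Panel A 4/6 = 66.7% → Panel A
Infrastructure: the 2024 panel 2/5 = 40.0%, Panel A 51/123 = 41.5% → Panel A
Overall: the 2024 panel 73/133 = 54.9%, Panel A 55/129 = 42.6% → the 2024 panel
Panel A wins each proposal group but the 2024 panel wins overall — the comparison reverses. Panel A's proposals skew toward infrastructure, which has a lower base rate.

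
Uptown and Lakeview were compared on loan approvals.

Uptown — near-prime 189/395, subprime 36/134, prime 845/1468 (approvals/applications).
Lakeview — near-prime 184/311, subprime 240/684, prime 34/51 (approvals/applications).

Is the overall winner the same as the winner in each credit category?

Near-prime: Uptown 189/395 = 47.8%, Lakeview 184/311 = 59.2% → Lakeview
Subprime: Uptown 36/134 = 26.9%, Lakeview 240/684 = 35.1% → Lakeview
Prime: Uptown 845/1468 = 57.6%, Lakeview 34/51 = 66.7% → Lakeview
Overall: Uptown 1070/1997 = 53.6%, Lakeview 458/1046 = 43.8% → Uptown
Lakeview wins each credit group but Uptown wins overall — the comparison reverses. Lakeview's applications skew toward subprime, which has a lower base rate.

No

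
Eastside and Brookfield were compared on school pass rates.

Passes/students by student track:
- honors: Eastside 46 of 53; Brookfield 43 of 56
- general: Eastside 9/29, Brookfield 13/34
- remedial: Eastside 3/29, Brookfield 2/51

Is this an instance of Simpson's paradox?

Honors: Eastside 46/53 = 86.8%, Brookfield 43/56 = 76.8% → Eastside
General: Eastside 9/29 = 31.0%, Brookfield 13/34 = 38.2% → Brookfield
Remedial: Eastside 3/29 = 10.3%, Brookfield 2/51 = 3.9% → Eastside
Overall: Eastside 58/111 = 52.3%, Brookfield 58/141 = 41.1% → Eastside
Neither sweeps: Eastside wins 2 of 3 groups, Brookfield wins 1. Eastside wins overall but not every group — no Simpson reversal.

No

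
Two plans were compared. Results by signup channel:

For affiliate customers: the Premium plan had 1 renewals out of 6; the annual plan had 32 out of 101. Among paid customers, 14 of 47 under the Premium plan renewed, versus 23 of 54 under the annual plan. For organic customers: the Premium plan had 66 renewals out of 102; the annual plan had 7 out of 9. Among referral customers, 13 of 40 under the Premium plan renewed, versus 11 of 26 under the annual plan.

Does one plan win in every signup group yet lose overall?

Yes

Affiliate: the Premium plan 1/6 = 16.7%, the annual plan 32/101 = 31.7% → the annual plan
Paid: the Premium plan 14/47 = 29.8%, the annual plan 23/54 = 42.6% → the annual plan
Organic: the Premium plan 66/102 = 64.7%, the annual plan 7/9 = 77.8% → the annual plan
Referral: the Premium plan 13/40 = 32.5%, the annual plan 11/26 = 42.3% → the annual plan
Overall: the Premium plan 94/195 = 48.2%, the annual plan 73/190 = 38.4% → the Premium plan
The annual plan wins each signup group but the Premium plan wins overall — the comparison reverses. The annual plan's customers skew toward affiliate, which has a lower base rate.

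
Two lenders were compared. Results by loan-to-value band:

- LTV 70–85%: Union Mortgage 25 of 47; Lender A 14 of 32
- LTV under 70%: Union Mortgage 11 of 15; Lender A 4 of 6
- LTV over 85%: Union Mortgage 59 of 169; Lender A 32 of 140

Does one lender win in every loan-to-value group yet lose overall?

LTV 70–85%: Union Mortgage 25/47 = 53.2%, Lender A 14/32 = 43.8% → Union Mortgage
LTV under 70%: Union Mortgage 11/15 = 73.3%, Lender A 4/6 = 66.7% → Union Mortgage
LTV over 85%: Union Mortgage 59/169 = 34.9%, Lender A 32/140 = 22.9% → Union Mortgage
Overall: Union Mortgage 95/231 = 41.1%, Lender A 50/178 = 28.1% → Union Mortgage
Union Mortgage wins overall and in every loan-to-value group — no reversal.

No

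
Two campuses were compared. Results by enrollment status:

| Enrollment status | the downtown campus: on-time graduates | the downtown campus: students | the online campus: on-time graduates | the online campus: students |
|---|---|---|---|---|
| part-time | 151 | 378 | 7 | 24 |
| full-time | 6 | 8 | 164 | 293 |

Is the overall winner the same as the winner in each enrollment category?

Part-time: the downtown campus 151/378 = 39.9%, the online campus 7/24 = 29.2% → the downtown campus
Full-time: the downtown campus 6/8 = 75.0%, the online campus 164/293 = 56.0% → the downtown campus
Overall: the downtown campus 157/386 = 40.7%, the online campus 171/317 = 53.9% → the online campus
The downtown campus wins each enrollment group but the online campus wins overall — the comparison reverses. The downtown campus's students skew toward part-time, which has a lower base rate.

No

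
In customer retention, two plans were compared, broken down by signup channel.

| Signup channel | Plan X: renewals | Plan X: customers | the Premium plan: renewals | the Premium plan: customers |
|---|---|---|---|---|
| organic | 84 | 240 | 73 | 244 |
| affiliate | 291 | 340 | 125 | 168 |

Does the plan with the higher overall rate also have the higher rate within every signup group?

Yes

Organic: Plan X 84/240 = 35.0%, the Premium plan 73/244 = 29.9% → Plan X
Affiliate: Plan X 291/340 = 85.6%, the Premium plan 125/168 = 74.4% → Plan X
Overall: Plan X 375/580 = 64.7%, the Premium plan 198/412 = 48.1% → Plan X
Plan X wins overall and in every signup group — no reversal.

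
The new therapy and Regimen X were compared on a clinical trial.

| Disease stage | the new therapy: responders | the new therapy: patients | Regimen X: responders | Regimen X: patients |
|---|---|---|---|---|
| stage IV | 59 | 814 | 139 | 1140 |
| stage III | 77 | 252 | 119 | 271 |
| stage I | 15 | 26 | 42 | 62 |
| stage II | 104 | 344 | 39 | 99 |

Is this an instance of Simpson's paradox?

No

Stage IV: the new therapy 59/814 = 7.2%, Regimen X 139/1140 = 12.2% → Regimen X
Stage III: the new therapy 77/252 = 30.6%, Regimen X 119/271 = 43.9% → Regimen X
Stage I: the new therapy 15/26 = 57.7%, Regimen X 42/62 = 67.7% → Regimen X
Stage II: the new therapy 104/344 = 30.2%, Regimen X 39/99 = 39.4% → Regimen X
Overall: the new therapy 255/1436 = 17.8%, Regimen X 339/1572 = 21.6% → Regimen X
Regimen X wins overall and in every disease group — no reversal.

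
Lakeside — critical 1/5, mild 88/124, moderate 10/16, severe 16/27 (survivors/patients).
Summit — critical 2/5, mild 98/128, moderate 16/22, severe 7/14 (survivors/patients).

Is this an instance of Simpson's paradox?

No

Critical: Lakeside 1/5 = 20.0%, Summit 2/5 = 40.0% → Summit
Mild: Lakeside 88/124 = 71.0%, Summit 98/128 = 76.6% → Summit
Moderate: Lakeside 10/16 = 62.5%, Summit 16/22 = 72.7% → Summit
Severe: Lakeside 16/27 = 59.3%, Summit 7/14 = 50.0% → Lakeside
Overall: Lakeside 115/172 = 66.9%, Summit 123/169 = 72.8% → Summit
Neither sweeps: Lakeside wins 1 of 4 groups, Summit wins 3. Summit wins overall but not every group — no Simpson reversal.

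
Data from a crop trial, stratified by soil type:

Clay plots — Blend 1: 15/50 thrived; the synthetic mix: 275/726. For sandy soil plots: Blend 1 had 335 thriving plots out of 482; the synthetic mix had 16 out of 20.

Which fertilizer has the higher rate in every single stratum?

Clay: Blend 1 15/50 = 30.0%, the synthetic mix 275/726 = 37.9% → the synthetic mix
Sandy soil: Blend 1 335/482 = 69.5%, the synthetic mix 16/20 = 80.0% → the synthetic mix
The synthetic mix has the higher rate in both groups.

the synthetic mix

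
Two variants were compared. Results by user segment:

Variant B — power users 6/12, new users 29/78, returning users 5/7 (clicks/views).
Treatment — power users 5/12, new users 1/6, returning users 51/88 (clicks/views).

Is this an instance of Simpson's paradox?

Power users: Variant B 6/12 = 50.0%, Treatment 5/12 = 41.7% → Variant B
New users: Variant B 29/78 = 37.2%, Treatment 1/6 = 16.7% → Variant B
Returning users: Variant B 5/7 = 71.4%, Treatment 51/88 = 58.0% → Variant B
Overall: Variant B 40/97 = 41.2%, Treatment 57/106 = 53.8% → Treatment
Variant B wins each user group but Treatment wins overall — the comparison reverses. Variant B's views skew toward new users, which has a lower base rate.

Yes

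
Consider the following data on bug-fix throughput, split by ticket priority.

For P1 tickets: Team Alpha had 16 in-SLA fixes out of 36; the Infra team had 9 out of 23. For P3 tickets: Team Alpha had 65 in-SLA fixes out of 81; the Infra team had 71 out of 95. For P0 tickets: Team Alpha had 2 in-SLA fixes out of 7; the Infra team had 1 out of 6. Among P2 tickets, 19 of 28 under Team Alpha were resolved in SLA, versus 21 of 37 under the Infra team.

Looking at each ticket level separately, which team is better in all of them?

P1: Team Alpha 16/36 = 44.4%, the Infra team 9/23 = 39.1% → Team Alpha
P3: Team Alpha 65/81 = 80.2%, the Infra team 71/95 = 74.7% → Team Alpha
P0: Team Alpha 2/7 = 28.6%, the Infra team 1/6 = 16.7% → Team Alpha
P2: Team Alpha 19/28 = 67.9%, the Infra team 21/37 = 56.8% → Team Alpha
Team Alpha has the higher rate in all 4 groups.

Team Alpha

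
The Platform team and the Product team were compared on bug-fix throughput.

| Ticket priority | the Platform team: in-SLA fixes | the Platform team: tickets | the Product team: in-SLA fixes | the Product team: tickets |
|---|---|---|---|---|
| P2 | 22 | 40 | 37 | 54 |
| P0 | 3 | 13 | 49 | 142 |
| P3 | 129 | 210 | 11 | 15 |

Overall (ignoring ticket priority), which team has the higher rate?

the Platform team

P2: the Platform team 22/40 = 55.0%, the Product team 37/54 = 68.5% → the Product team
P0: the Platform team 3/13 = 23.1%, the Product team 49/142 = 34.5% → the Product team
P3: the Platform team 129/210 = 61.4%, the Product team 11/15 = 73.3% → the Product team
Overall: the Platform team 154/263 = 58.6%, the Product team 97/211 = 46.0% → the Platform team
(The Product team wins every ticket group but the Platform team wins overall — the Product team's tickets skew toward the low-rate P0 group.)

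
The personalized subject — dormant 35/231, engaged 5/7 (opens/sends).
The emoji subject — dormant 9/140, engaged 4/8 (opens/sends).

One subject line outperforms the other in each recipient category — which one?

Dormant: the personalized subject 35/231 = 15.2%, the emoji subject 9/140 = 6.4% → the personalized subject
Engaged: the personalized subject 5/7 = 71.4%, the emoji subject 4/8 = 50.0% → the personalized subject
The personalized subject has the higher rate in both groups.

the personalized subject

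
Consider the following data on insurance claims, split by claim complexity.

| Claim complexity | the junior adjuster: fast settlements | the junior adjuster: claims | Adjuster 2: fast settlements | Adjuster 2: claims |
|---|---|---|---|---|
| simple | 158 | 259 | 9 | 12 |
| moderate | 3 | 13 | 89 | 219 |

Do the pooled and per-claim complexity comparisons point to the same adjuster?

Simple: the junior adjuster 158/259 = 61.0%, Adjuster 2 9/12 = 75.0% → Adjuster 2
Moderate: the junior adjuster 3/13 = 23.1%, Adjuster 2 89/219 = 40.6% → Adjuster 2
Overall: the junior adjuster 161/272 = 59.2%, Adjuster 2 98/231 = 42.4% → the junior adjuster
Adjuster 2 wins each claim group but the junior adjuster wins overall — the comparison reverses. Adjuster 2's claims skew toward moderate, which has a lower base rate.

No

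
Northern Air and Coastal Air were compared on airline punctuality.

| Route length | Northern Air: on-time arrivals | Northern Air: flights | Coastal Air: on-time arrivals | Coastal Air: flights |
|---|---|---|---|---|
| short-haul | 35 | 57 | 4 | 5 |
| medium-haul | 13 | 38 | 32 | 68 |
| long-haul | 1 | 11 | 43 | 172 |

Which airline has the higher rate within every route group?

Short-haul: Northern Air 35/57 = 61.4%, Coastal Air 4/5 = 80.0% → Coastal Air
Medium-haul: Northern Air 13/38 = 34.2%, Coastal Air 32/68 = 47.1% → Coastal Air
Long-haul: Northern Air 1/11 = 9.1%, Coastal Air 43/172 = 25.0% → Coastal Air
Coastal Air has the higher rate in all 3 groups.

Coastal Air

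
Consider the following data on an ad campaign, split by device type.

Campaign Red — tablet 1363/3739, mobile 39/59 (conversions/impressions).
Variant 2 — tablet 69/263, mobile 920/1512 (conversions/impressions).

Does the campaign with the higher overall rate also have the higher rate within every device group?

No

Tablet: Campaign Red 1363/3739 = 36.5%, Variant 2 69/263 = 26.2% → Campaign Red
Mobile: Campaign Red 39/59 = 66.1%, Variant 2 920/1512 = 60.8% → Campaign Red
Overall: Campaign Red 1402/3798 = 36.9%, Variant 2 989/1775 = 55.7% → Variant 2
Campaign Red wins each device group but Variant 2 wins overall — the comparison reverses. Campaign Red's impressions skew toward tablet, which has a lower base rate.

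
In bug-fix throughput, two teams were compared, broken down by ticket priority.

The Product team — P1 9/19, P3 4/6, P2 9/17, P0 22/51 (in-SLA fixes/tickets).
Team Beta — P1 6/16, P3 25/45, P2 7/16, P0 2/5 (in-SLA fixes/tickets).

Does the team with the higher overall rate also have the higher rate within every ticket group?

P1: the Product team 9/19 = 47.4%, Team Beta 6/16 = 37.5% → the Product team
P3: the Product team 4/6 = 66.7%, Team Beta 25/45 = 55.6% → the Product team
P2: the Product team 9/17 = 52.9%, Team Beta 7/16 = 43.8% → the Product team
P0: the Product team 22/51 = 43.1%, Team Beta 2/5 = 40.0% → the Product team
Overall: the Product team 44/93 = 47.3%, Team Beta 40/82 = 48.8% → Team Beta
The Product team wins each ticket group but Team Beta wins overall — the comparison reverses. The Product team's tickets skew toward P0, which has a lower base rate.

No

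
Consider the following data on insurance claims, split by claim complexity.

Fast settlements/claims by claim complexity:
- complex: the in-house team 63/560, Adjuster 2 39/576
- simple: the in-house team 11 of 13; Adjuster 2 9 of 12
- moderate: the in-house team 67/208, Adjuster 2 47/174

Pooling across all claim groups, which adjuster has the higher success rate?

the in-house team

Complex: the in-house team 63/560 = 11.2%, Adjuster 2 39/576 = 6.8% → the in-house team
Simple: the in-house team 11/13 = 84.6%, Adjuster 2 9/12 = 75.0% → the in-house team
Moderate: the in-house team 67/208 = 32.2%, Adjuster 2 47/174 = 27.0% → the in-house team
Overall: the in-house team 141/781 = 18.1%, Adjuster 2 95/762 = 12.5% → the in-house team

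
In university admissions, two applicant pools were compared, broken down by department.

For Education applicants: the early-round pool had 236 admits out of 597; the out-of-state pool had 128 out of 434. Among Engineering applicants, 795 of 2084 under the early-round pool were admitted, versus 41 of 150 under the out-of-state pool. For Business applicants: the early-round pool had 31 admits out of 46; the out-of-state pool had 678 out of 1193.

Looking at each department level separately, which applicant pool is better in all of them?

Education: the early-round pool 236/597 = 39.5%, the out-of-state pool 128/434 = 29.5% → the early-round pool
Engineering: the early-round pool 795/2084 = 38.1%, the out-of-state pool 41/150 = 27.3% → the early-round pool
Business: the early-round pool 31/46 = 67.4%, the out-of-state pool 678/1193 = 56.8% → the early-round pool
The early-round pool has the higher rate in all 3 groups.

the early-round pool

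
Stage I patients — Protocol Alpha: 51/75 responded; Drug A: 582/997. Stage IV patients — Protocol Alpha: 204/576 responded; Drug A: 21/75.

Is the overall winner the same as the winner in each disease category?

No

Stage I: Protocol Alpha 51/75 = 68.0%, Drug A 582/997 = 58.4% → Protocol Alpha
Stage IV: Protocol Alpha 204/576 = 35.4%, Drug A 21/75 = 28.0% → Protocol Alpha
Overall: Protocol Alpha 255/651 = 39.2%, Drug A 603/1072 = 56.2% → Drug A
Protocol Alpha wins each disease group but Drug A wins overall — the comparison reverses. Protocol Alpha's patients skew toward stage IV, which has a lower base rate.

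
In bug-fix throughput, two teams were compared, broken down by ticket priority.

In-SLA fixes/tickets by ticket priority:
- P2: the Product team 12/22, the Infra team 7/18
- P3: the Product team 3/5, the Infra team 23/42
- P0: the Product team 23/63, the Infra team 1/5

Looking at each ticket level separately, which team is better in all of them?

P2: the Product team 12/22 = 54.5%, the Infra team 7/18 = 38.9% → the Product team
P3: the Product team 3/5 = 60.0%, the Infra team 23/42 = 54.8% → the Product team
P0: the Product team 23/63 = 36.5%, the Infra team 1/5 = 20.0% → the Product team
The Product team has the higher rate in all 3 groups.

the Product team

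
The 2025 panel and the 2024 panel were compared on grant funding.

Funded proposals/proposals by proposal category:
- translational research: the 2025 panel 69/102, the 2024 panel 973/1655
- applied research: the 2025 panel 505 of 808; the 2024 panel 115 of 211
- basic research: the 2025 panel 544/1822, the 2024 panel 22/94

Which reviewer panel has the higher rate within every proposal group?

the 2025 panel

Translational research: the 2025 panel 69/102 = 67.6%, the 2024 panel 973/1655 = 58.8% → the 2025 panel
Applied research: the 2025 panel 505/808 = 62.5%, the 2024 panel 115/211 = 54.5% → the 2025 panel
Basic research: the 2025 panel 544/1822 = 29.9%, the 2024 panel 22/94 = 23.4% → the 2025 panel
The 2025 panel has the higher rate in all 3 groups.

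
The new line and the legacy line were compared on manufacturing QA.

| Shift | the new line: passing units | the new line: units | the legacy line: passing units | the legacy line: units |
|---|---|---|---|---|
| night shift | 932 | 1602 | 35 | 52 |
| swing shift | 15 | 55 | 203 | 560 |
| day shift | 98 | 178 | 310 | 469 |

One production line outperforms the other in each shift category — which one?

Night shift: the new line 932/1602 = 58.2%, the legacy line 35/52 = 67.3% → the legacy line
Swing shift: the new line 15/55 = 27.3%, the legacy line 203/560 = 36.2% → the legacy line
Day shift: the new line 98/178 = 55.1%, the legacy line 310/469 = 66.1% → the legacy line
The legacy line has the higher rate in all 3 groups.

the legacy line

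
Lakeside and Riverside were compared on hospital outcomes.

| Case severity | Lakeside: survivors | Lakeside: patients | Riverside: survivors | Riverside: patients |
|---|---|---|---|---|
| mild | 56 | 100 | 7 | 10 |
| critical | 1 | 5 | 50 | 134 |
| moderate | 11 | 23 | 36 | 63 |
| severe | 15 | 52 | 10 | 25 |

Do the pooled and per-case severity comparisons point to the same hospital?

Mild: Lakeside 56/100 = 56.0%, Riverside 7/10 = 70.0% → Riverside
Critical: Lakeside 1/5 = 20.0%, Riverside 50/134 = 37.3% → Riverside
Moderate: Lakeside 11/23 = 47.8%, Riverside 36/63 = 57.1% → Riverside
Severe: Lakeside 15/52 = 28.8%, Riverside 10/25 = 40.0% → Riverside
Overall: Lakeside 83/180 = 46.1%, Riverside 103/232 = 44.4% → Lakeside
Riverside wins each case group but Lakeside wins overall — the comparison reverses. Riverside's patients skew toward critical, which has a lower base rate.

No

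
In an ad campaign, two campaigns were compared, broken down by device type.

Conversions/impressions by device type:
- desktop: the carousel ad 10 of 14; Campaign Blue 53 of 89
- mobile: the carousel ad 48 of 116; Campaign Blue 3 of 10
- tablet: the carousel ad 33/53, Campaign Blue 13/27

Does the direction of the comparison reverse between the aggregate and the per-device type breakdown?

Yes

Desktop: the carousel ad 10/14 = 71.4%, Campaign Blue 53/89 = 59.6% → the carousel ad
Mobile: the carousel ad 48/116 = 41.4%, Campaign Blue 3/10 = 30.0% → the carousel ad
Tablet: the carousel ad 33/53 = 62.3%, Campaign Blue 13/27 = 48.1% → the carousel ad
Overall: the carousel ad 91/183 = 49.7%, Campaign Blue 69/126 = 54.8% → Campaign Blue
The carousel ad wins each device group but Campaign Blue wins overall — the comparison reverses. The carousel ad's impressions skew toward mobile, which has a lower base rate.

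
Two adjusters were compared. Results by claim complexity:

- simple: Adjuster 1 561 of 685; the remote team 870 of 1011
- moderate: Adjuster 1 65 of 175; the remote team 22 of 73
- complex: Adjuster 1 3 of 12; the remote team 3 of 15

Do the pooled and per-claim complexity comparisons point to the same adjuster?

No

Simple: Adjuster 1 561/685 = 81.9%, the remote team 870/1011 = 86.1% → the remote team
Moderate: Adjuster 1 65/175 = 37.1%, the remote team 22/73 = 30.1% → Adjuster 1
Complex: Adjuster 1 3/12 = 25.0%, the remote team 3/15 = 20.0% → Adjuster 1
Overall: Adjuster 1 629/872 = 72.1%, the remote team 895/1099 = 81.4% → the remote team
Neither sweeps: Adjuster 1 wins 2 of 3 groups, the remote team wins 1. The remote team wins overall but not every group — no Simpson reversal.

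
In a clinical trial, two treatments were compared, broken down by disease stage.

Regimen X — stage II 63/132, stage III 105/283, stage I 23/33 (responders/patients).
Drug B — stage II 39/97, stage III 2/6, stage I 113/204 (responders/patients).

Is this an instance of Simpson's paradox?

Stage II: Regimen X 63/132 = 47.7%, Drug B 39/97 = 40.2% → Regimen X
Stage III: Regimen X 105/283 = 37.1%, Drug B 2/6 = 33.3% → Regimen X
Stage I: Regimen X 23/33 = 69.7%, Drug B 113/204 = 55.4% → Regimen X
Overall: Regimen X 191/448 = 42.6%, Drug B 154/307 = 50.2% → Drug B
Regimen X wins each disease group but Drug B wins overall — the comparison reverses. Regimen X's patients skew toward stage III, which has a lower base rate.

Yes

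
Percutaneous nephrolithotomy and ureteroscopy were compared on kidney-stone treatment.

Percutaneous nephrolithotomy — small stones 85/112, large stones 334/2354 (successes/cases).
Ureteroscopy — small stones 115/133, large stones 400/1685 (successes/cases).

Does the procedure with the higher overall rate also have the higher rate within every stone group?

Small stones: percutaneous nephrolithotomy 85/112 = 75.9%, ureteroscopy 115/133 = 86.5% → ureteroscopy
Large stones: percutaneous nephrolithotomy 334/2354 = 14.2%, ureteroscopy 400/1685 = 23.7% → ureteroscopy
Overall: percutaneous nephrolithotomy 419/2466 = 17.0%, ureteroscopy 515/1818 = 28.3% → ureteroscopy
Ureteroscopy wins overall and in every stone group — no reversal.

Yes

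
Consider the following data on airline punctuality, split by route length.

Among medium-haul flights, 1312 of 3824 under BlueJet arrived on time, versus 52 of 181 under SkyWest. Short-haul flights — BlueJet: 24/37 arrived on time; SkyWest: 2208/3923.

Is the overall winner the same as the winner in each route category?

No

Medium-haul: BlueJet 1312/3824 = 34.3%, SkyWest 52/181 = 28.7% → BlueJet
Short-haul: BlueJet 24/37 = 64.9%, SkyWest 2208/3923 = 56.3% → BlueJet
Overall: BlueJet 1336/3861 = 34.6%, SkyWest 2260/4104 = 55.1% → SkyWest
BlueJet wins each route group but SkyWest wins overall — the comparison reverses. BlueJet's flights skew toward medium-haul, which has a lower base rate.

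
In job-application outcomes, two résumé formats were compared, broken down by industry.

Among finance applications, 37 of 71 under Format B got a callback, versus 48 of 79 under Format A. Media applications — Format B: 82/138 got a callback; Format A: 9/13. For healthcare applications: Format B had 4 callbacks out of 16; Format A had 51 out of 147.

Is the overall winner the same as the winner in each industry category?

No

Finance: Format B 37/71 = 52.1%, Format A 48/79 = 60.8% → Format A
Media: Format B 82/138 = 59.4%, Format A 9/13 = 69.2% → Format A
Healthcare: Format B 4/16 = 25.0%, Format A 51/147 = 34.7% → Format A
Overall: Format B 123/225 = 54.7%, Format A 108/239 = 45.2% → Format B
Format A wins each industry group but Format B wins overall — the comparison reverses. Format A's applications skew toward healthcare, which has a lower base rate.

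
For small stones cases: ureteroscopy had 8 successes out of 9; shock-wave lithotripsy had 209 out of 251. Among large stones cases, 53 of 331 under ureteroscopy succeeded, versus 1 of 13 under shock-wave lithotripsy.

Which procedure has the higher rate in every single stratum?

Small stones: ureteroscopy 8/9 = 88.9%, shock-wave lithotripsy 209/251 = 83.3% → ureteroscopy
Large stones: ureteroscopy 53/331 = 16.0%, shock-wave lithotripsy 1/13 = 7.7% → ureteroscopy
Ureteroscopy has the higher rate in both groups.

ureteroscopy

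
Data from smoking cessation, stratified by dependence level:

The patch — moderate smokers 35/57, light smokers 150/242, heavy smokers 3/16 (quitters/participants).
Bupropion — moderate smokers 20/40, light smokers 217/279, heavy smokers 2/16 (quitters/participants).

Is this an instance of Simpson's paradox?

Moderate smokers: the patch 35/57 = 61.4%, bupropion 20/40 = 50.0% → the patch
Light smokers: the patch 150/242 = 62.0%, bupropion 217/279 = 77.8% → bupropion
Heavy smokers: the patch 3/16 = 18.8%, bupropion 2/16 = 12.5% → the patch
Overall: the patch 188/315 = 59.7%, bupropion 239/335 = 71.3% → bupropion
Neither sweeps: the patch wins 2 of 3 groups, bupropion wins 1. Bupropion wins overall but not every group — no Simpson reversal.

No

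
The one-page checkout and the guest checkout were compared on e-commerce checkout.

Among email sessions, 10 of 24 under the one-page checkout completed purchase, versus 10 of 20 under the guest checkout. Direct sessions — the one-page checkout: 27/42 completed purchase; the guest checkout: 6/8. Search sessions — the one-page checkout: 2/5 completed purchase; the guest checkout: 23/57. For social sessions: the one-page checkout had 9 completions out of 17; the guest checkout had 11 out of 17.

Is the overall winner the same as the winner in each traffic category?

Email: the one-page checkout 10/24 = 41.7%, the guest checkout 10/20 = 50.0% → the guest checkout
Direct: the one-page checkout 27/42 = 64.3%, the guest checkout 6/8 = 75.0% → the guest checkout
Search: the one-page checkout 2/5 = 40.0%, the guest checkout 23/57 = 40.4% → the guest checkout
Social: the one-page checkout 9/17 = 52.9%, the guest checkout 11/17 = 64.7% → the guest checkout
Overall: the one-page checkout 48/88 = 54.5%, the guest checkout 50/102 = 49.0% → the one-page checkout
The guest checkout wins each traffic group but the one-page checkout wins overall — the comparison reverses. The guest checkout's sessions skew toward search, which has a lower base rate.

No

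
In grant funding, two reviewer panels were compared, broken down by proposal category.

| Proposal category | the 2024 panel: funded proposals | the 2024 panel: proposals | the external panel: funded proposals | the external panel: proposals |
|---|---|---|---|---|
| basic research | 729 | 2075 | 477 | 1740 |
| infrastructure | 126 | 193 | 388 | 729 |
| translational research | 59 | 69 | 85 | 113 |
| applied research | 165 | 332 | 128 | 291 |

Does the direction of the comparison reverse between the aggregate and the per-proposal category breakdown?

No

Basic research: the 2024 panel 729/2075 = 35.1%, the external panel 477/1740 = 27.4% → the 2024 panel
Infrastructure: the 2024 panel 126/193 = 65.3%, the external panel 388/729 = 53.2% → the 2024 panel
Translational research: the 2024 panel 59/69 = 85.5%, the external panel 85/113 = 75.2% → the 2024 panel
Applied research: the 2024 panel 165/332 = 49.7%, the external panel 128/291 = 44.0% → the 2024 panel
Overall: the 2024 panel 1079/2669 = 40.4%, the external panel 1078/2873 = 37.5% → the 2024 panel
The 2024 panel wins overall and in every proposal group — no reversal.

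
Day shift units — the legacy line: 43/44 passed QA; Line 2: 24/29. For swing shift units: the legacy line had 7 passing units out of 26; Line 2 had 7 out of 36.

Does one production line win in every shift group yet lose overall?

Day shift: the legacy line 43/44 = 97.7%, Line 2 24/29 = 82.8% → the legacy line
Swing shift: the legacy line 7/26 = 26.9%, Line 2 7/36 = 19.4% → the legacy line
Overall: the legacy line 50/70 = 71.4%, Line 2 31/65 = 47.7% → the legacy line
The legacy line wins overall and in every shift group — no reversal.

No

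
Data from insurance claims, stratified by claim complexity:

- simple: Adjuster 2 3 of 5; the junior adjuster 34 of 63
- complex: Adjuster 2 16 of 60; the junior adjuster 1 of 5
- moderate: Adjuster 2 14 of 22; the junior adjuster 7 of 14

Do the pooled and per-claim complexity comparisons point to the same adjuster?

Simple: Adjuster 2 3/5 = 60.0%, the junior adjuster 34/63 = 54.0% → Adjuster 2
Complex: Adjuster 2 16/60 = 26.7%, the junior adjuster 1/5 = 20.0% → Adjuster 2
Moderate: Adjuster 2 14/22 = 63.6%, the junior adjuster 7/14 = 50.0% → Adjuster 2
Overall: Adjuster 2 33/87 = 37.9%, the junior adjuster 42/82 = 51.2% → the junior adjuster
Adjuster 2 wins each claim group but the junior adjuster wins overall — the comparison reverses. Adjuster 2's claims skew toward complex, which has a lower base rate.

No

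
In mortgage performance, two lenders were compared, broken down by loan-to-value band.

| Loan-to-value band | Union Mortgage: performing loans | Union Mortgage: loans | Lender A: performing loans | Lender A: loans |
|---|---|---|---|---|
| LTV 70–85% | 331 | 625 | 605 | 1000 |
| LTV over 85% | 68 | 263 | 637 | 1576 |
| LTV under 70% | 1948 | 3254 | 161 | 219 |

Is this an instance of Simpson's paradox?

Yes

LTV 70–85%: Union Mortgage 331/625 = 53.0%, Lender A 605/1000 = 60.5% → Lender A
LTV over 85%: Union Mortgage 68/263 = 25.9%, Lender A 637/1576 = 40.4% → Lender A
LTV under 70%: Union Mortgage 1948/3254 = 59.9%, Lender A 161/219 = 73.5% → Lender A
Overall: Union Mortgage 2347/4142 = 56.7%, Lender A 1403/2795 = 50.2% → Union Mortgage
Lender A wins each loan-to-value group but Union Mortgage wins overall — the comparison reverses. Lender A's loans skew toward LTV over 85%, which has a lower base rate.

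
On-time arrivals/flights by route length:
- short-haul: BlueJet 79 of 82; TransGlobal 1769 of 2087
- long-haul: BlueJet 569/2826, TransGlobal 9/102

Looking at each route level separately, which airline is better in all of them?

BlueJet

Short-haul: BlueJet 79/82 = 96.3%, TransGlobal 1769/2087 = 84.8% → BlueJet
Long-haul: BlueJet 569/2826 = 20.1%, TransGlobal 9/102 = 8.8% → BlueJet
BlueJet has the higher rate in both groups.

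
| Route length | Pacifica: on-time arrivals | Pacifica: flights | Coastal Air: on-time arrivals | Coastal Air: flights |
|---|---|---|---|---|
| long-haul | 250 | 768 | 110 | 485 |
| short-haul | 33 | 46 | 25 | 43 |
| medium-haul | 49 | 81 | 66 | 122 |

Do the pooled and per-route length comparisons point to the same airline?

Yes

Long-haul: Pacifica 250/768 = 32.6%, Coastal Air 110/485 = 22.7% → Pacifica
Short-haul: Pacifica 33/46 = 71.7%, Coastal Air 25/43 = 58.1% → Pacifica
Medium-haul: Pacifica 49/81 = 60.5%, Coastal Air 66/122 = 54.1% → Pacifica
Overall: Pacifica 332/895 = 37.1%, Coastal Air 201/650 = 30.9% → Pacifica
Pacifica wins overall and in every route group — no reversal.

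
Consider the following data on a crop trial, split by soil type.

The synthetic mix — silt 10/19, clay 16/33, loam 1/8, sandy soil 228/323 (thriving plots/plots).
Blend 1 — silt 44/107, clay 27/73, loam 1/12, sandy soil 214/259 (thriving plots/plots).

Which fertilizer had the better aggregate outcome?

Silt: the synthetic mix 10/19 = 52.6%, Blend 1 44/107 = 41.1% → the synthetic mix
Clay: the synthetic mix 16/33 = 48.5%, Blend 1 27/73 = 37.0% → the synthetic mix
Loam: the synthetic mix 1/8 = 12.5%, Blend 1 1/12 = 8.3% → the synthetic mix
Sandy soil: the synthetic mix 228/323 = 70.6%, Blend 1 214/259 = 82.6% → Blend 1
Overall: the synthetic mix 255/383 = 66.6%, Blend 1 286/451 = 63.4% → the synthetic mix
(Neither sweeps every soil group, but the synthetic mix has the higher pooled rate.)

the synthetic mix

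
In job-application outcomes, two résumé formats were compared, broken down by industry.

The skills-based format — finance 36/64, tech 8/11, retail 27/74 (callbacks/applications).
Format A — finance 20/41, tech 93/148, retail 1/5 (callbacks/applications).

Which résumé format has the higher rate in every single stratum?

the skills-based format

Finance: the skills-based format 36/64 = 56.2%, Format A 20/41 = 48.8% → the skills-based format
Tech: the skills-based format 8/11 = 72.7%, Format A 93/148 = 62.8% → the skills-based format
Retail: the skills-based format 27/74 = 36.5%, Format A 1/5 = 20.0% → the skills-based format
The skills-based format has the higher rate in all 3 groups.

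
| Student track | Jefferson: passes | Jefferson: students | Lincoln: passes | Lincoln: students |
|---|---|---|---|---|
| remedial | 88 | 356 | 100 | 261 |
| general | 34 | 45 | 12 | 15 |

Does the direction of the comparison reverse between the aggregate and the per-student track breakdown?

No

Remedial: Jefferson 88/356 = 24.7%, Lincoln 100/261 = 38.3% → Lincoln
General: Jefferson 34/45 = 75.6%, Lincoln 12/15 = 80.0% → Lincoln
Overall: Jefferson 122/401 = 30.4%, Lincoln 112/276 = 40.6% → Lincoln
Lincoln wins overall and in every student group — no reversal.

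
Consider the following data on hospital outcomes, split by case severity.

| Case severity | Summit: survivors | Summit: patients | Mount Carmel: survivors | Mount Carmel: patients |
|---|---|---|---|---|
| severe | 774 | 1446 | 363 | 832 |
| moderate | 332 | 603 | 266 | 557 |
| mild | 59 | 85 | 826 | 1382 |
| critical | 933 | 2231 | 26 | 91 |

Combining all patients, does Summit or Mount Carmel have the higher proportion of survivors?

Mount Carmel

Severe: Summit 774/1446 = 53.5%, Mount Carmel 363/832 = 43.6% → Summit
Moderate: Summit 332/603 = 55.1%, Mount Carmel 266/557 = 47.8% → Summit
Mild: Summit 59/85 = 69.4%, Mount Carmel 826/1382 = 59.8% → Summit
Critical: Summit 933/2231 = 41.8%, Mount Carmel 26/91 = 28.6% → Summit
Overall: Summit 2098/4365 = 48.1%, Mount Carmel 1481/2862 = 51.7% → Mount Carmel
(Summit wins every case group but Mount Carmel wins overall — Summit's patients skew toward the low-rate critical group.)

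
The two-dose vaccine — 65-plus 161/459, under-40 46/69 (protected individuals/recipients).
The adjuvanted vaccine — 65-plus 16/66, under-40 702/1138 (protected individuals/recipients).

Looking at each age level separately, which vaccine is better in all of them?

the two-dose vaccine

65-plus: the two-dose vaccine 161/459 = 35.1%, the adjuvanted vaccine 16/66 = 24.2% → the two-dose vaccine
Under-40: the two-dose vaccine 46/69 = 66.7%, the adjuvanted vaccine 702/1138 = 61.7% → the two-dose vaccine
The two-dose vaccine has the higher rate in both groups.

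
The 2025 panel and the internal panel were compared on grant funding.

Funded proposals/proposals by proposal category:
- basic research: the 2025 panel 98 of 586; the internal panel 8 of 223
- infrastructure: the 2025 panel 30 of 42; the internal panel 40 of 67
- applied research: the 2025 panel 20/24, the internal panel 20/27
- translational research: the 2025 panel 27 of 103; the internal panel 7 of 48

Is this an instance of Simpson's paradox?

No

Basic research: the 2025 panel 98/586 = 16.7%, the internal panel 8/223 = 3.6% → the 2025 panel
Infrastructure: the 2025 panel 30/42 = 71.4%, the internal panel 40/67 = 59.7% → the 2025 panel
Applied research: the 2025 panel 20/24 = 83.3%, the internal panel 20/27 = 74.1% → the 2025 panel
Translational research: the 2025 panel 27/103 = 26.2%, the internal panel 7/48 = 14.6% → the 2025 panel
Overall: the 2025 panel 175/755 = 23.2%, the internal panel 75/365 = 20.5% → the 2025 panel
The 2025 panel wins overall and in every proposal group — no reversal.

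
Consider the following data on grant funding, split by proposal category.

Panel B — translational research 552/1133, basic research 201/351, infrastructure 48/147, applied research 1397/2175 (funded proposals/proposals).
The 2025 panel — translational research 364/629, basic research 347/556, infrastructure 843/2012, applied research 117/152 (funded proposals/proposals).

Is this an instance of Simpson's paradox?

Yes

Translational research: Panel B 552/1133 = 48.7%, the 2025 panel 364/629 = 57.9% → the 2025 panel
Basic research: Panel B 201/351 = 57.3%, the 2025 panel 347/556 = 62.4% → the 2025 panel
Infrastructure: Panel B 48/147 = 32.7%, the 2025 panel 843/2012 = 41.9% → the 2025 panel
Applied research: Panel B 1397/2175 = 64.2%, the 2025 panel 117/152 = 77.0% → the 2025 panel
Overall: Panel B 2198/3806 = 57.8%, the 2025 panel 1671/3349 = 49.9% → Panel B
The 2025 panel wins each proposal group but Panel B wins overall — the comparison reverses. The 2025 panel's proposals skew toward infrastructure, which has a lower base rate.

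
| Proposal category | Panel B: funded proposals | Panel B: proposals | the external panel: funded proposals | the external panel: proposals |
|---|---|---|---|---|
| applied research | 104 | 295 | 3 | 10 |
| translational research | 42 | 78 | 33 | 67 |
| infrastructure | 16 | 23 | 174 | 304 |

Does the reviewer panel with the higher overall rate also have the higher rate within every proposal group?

Applied research: Panel B 104/295 = 35.3%, the external panel 3/10 = 30.0% → Panel B
Translational research: Panel B 42/78 = 53.8%, the external panel 33/67 = 49.3% → Panel B
Infrastructure: Panel B 16/23 = 69.6%, the external panel 174/304 = 57.2% → Panel B
Overall: Panel B 162/396 = 40.9%, the external panel 210/381 = 55.1% → the external panel
Panel B wins each proposal group but the external panel wins overall — the comparison reverses. Panel B's proposals skew toward applied research, which has a lower base rate.

No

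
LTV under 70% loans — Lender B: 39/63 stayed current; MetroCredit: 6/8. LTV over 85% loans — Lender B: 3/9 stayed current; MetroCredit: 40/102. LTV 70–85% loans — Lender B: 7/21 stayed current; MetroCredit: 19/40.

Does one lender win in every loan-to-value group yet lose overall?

Yes

LTV under 70%: Lender B 39/63 = 61.9%, MetroCredit 6/8 = 75.0% → MetroCredit
LTV over 85%: Lender B 3/9 = 33.3%, MetroCredit 40/102 = 39.2% → MetroCredit
LTV 70–85%: Lender B 7/21 = 33.3%, MetroCredit 19/40 = 47.5% → MetroCredit
Overall: Lender B 49/93 = 52.7%, MetroCredit 65/150 = 43.3% → Lender B
MetroCredit wins each loan-to-value group but Lender B wins overall — the comparison reverses. MetroCredit's loans skew toward LTV over 85%, which has a lower base rate.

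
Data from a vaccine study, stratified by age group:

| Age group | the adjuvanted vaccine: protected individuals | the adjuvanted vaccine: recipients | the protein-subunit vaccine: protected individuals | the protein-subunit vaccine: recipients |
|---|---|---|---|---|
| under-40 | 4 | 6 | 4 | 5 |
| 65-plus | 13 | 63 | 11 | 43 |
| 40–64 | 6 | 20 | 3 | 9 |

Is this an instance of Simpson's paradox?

No

Under-40: the adjuvanted vaccine 4/6 = 66.7%, the protein-subunit vaccine 4/5 = 80.0% → the protein-subunit vaccine
65-plus: the adjuvanted vaccine 13/63 = 20.6%, the protein-subunit vaccine 11/43 = 25.6% → the protein-subunit vaccine
40–64: the adjuvanted vaccine 6/20 = 30.0%, the protein-subunit vaccine 3/9 = 33.3% → the protein-subunit vaccine
Overall: the adjuvanted vaccine 23/89 = 25.8%, the protein-subunit vaccine 18/57 = 31.6% → the protein-subunit vaccine
The protein-subunit vaccine wins overall and in every age group — no reversal.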